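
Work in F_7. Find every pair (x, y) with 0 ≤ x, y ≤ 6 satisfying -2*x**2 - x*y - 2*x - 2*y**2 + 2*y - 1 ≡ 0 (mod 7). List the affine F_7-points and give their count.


Affine F_7-points: {(2, 2), (2, 5), (3, 1), (3, 2), (5, 4), (5, 5), (6, 1), (6, 4)}; count = 8.

For each of the 49 pairs (x, y) ∈ F_7², evaluate f(x, y) mod 7. Record the zeros.
  x = 0: [0↦6, 1↦6, 2↦2, 3↦1, 4↦3, 5↦1, 6↦2]  zeros at y ∈ ∅
  x = 1: [0↦2, 1↦1, 2↦3, 3↦1, 4↦2, 5↦6, 6↦6]  zeros at y ∈ ∅
  x = 2: [0↦1, 1↦6, 2↦0, 3↦4, 4↦4, 5↦0, 6↦6]  zeros at y ∈ {2, 5}
  x = 3: [0↦3, 1↦0, 2↦0, 3↦3, 4↦2, 5↦4, 6↦2]  zeros at y ∈ {1, 2}
  x = 4: [0↦1, 1↦4, 2↦3, 3↦5, 4↦3, 5↦4, 6↦1]  zeros at y ∈ ∅
  x = 5: [0↦2, 1↦4, 2↦2, 3↦3, 4↦0, 5↦0, 6↦3]  zeros at y ∈ {4, 5}
  x = 6: [0↦6, 1↦0, 2↦4, 3↦4, 4↦0, 5↦6, 6↦1]  zeros at y ∈ {1, 4}
Collecting zeros: affine points = {(2, 2), (2, 5), (3, 1), (3, 2), (5, 4), (5, 5), (6, 1), (6, 4)}.
Total count |C(F_7)_aff| = 8.


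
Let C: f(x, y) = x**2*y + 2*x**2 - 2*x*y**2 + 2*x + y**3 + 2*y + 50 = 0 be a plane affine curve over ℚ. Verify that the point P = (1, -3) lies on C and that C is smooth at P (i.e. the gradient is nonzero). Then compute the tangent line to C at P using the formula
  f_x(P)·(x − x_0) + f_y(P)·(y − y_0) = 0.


Tangent line at P: -18*x + 42*y + 144 = 0.

Step 1: f(1, -3) = 0, so P lies on C.
Step 2: partial derivatives
  f_x(x, y) = 2*x*y + 4*x - 2*y**2 + 2, f_y(x, y) = x**2 - 4*x*y + 3*y**2 + 2.
  f_x(P) = -18, f_y(P) = 42 (gradient nonzero, so P is smooth).
Step 3: tangent line at P: -18·(x − 1) + 42·(y − -3) = 0.
Expanding: -18*x + 42*y + 144 = 0.


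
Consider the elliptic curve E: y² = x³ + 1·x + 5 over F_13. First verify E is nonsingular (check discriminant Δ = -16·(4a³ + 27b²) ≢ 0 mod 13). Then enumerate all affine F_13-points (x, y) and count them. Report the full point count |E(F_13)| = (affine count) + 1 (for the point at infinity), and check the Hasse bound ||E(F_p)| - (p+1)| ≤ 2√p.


Affine points = {(3, 3), (3, 10), (7, 2), (7, 11), (10, 1), (10, 12), (12, 4), (12, 9)}; affine count = 8; |E(F_13)| = 9.

Discriminant check: Δ ∝ 4a³ + 27b² = 4·1³ + 27·5² = 4·1 + 27·25 ≡ 3 (mod 13). Nonzero ⇒ E is nonsingular.
For each x ∈ F_13, compute rhs = x³ + 1·x + 5 mod 13, then count y ∈ F_13 with y² ≡ rhs.
  x = 0: rhs = 5, matching y values: none (0 points).
  x = 1: rhs = 7, matching y values: none (0 points).
  x = 2: rhs = 2, matching y values: none (0 points).
  x = 3: rhs = 9, matching y values: 3, 10 (2 points).
  x = 4: rhs = 8, matching y values: none (0 points).
  x = 5: rhs = 5, matching y values: none (0 points).
  x = 6: rhs = 6, matching y values: none (0 points).
  x = 7: rhs = 4, matching y values: 2, 11 (2 points).
  x = 8: rhs = 5, matching y values: none (0 points).
  x = 9: rhs = 2, matching y values: none (0 points).
  x = 10: rhs = 1, matching y values: 1, 12 (2 points).
  x = 11: rhs = 8, matching y values: none (0 points).
  x = 12: rhs = 3, matching y values: 4, 9 (2 points).
Total affine count: 8.
Full point count |E(F_13)| = 8 + 1 = 9.
Hasse bound: |9 − (13+1)| = |-5| = 5 ≤ 2√13 ≈ 7.2111 ✓.


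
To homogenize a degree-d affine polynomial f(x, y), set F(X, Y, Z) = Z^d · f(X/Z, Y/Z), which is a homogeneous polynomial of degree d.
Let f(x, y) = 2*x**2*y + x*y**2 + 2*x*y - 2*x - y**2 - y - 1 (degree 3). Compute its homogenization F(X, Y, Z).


F(X, Y, Z) = 2*X**2*Y + X*Y**2 + 2*X*Y*Z - 2*X*Z**2 - Y**2*Z - Y*Z**2 - Z**3

deg(f) = 3.
Substitute x = X/Z, y = Y/Z into f, then multiply by Z^3.
  monomial 2·x^2·y^1 ↦ 2·X^2·Y^1·Z^0.
  monomial 1·x^1·y^2 ↦ 1·X^1·Y^2·Z^0.
  monomial 2·x^1·y^1 ↦ 2·X^1·Y^1·Z^1.
  monomial -2·x^1·y^0 ↦ -2·X^1·Y^0·Z^2.
  monomial -1·x^0·y^2 ↦ -1·X^0·Y^2·Z^1.
  monomial -1·x^0·y^1 ↦ -1·X^0·Y^1·Z^2.
  monomial -1·x^0·y^0 ↦ -1·X^0·Y^0·Z^3.
Collecting: F(X, Y, Z) = 2*X**2*Y + X*Y**2 + 2*X*Y*Z - 2*X*Z**2 - Y**2*Z - Y*Z**2 - Z**3.


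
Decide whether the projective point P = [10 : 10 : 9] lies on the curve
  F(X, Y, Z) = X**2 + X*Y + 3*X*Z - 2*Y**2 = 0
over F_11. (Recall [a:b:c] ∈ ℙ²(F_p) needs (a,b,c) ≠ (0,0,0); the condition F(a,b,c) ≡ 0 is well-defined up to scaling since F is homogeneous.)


F(10,10,9) ≡ 6 (mod 11); P is NOT on the curve.

Evaluate F(10, 10, 9) term-by-term (mod 11).
  X**2 ↦ 1·100·1·1 = 100
  X*Y ↦ 1·10·10·1 = 100
  3*X*Z ↦ 3·10·1·9 = 270
  -2*Y**2 ↦ -2·1·100·1 = -200
Sum: F(10, 10, 9) = (100) + (100) + (270) + (-200) = 270.
Reducing mod 11: 270 ≡ 6 (mod 11).
Since F(a, b, c) ≡ 6 ≠ 0 (mod 11), P does NOT lie on the curve.


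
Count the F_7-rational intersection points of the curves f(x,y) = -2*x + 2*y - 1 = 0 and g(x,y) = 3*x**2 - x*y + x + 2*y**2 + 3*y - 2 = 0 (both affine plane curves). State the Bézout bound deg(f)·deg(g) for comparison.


Common zeros: {(0, 4), (3, 0)}; count = 2; Bézout bound = 2.

deg(f) = 1, deg(g) = 2, so Bézout bound = 2.
Scan x ∈ F_7. For each x, list the y ∈ F_7 with f(x, y) ≡ 0 and those with g(x, y) ≡ 0 (mod 7); the common zeros in that column are the intersection.
  x = 0: f ≡ 0 at y ∈ {4}; g ≡ 0 at y ∈ {4, 5}; common: {4}.
  x = 1: f ≡ 0 at y ∈ {5}; g ≡ 0 at y ∈ {2, 4}; common: ∅.
  x = 2: f ≡ 0 at y ∈ {6}; g ≡ 0 at y ∈ ∅; common: ∅.
  x = 3: f ≡ 0 at y ∈ {0}; g ≡ 0 at y ∈ {0}; common: {0}.
  x = 4: f ≡ 0 at y ∈ {1}; g ≡ 0 at y ∈ {2}; common: ∅.
  x = 5: f ≡ 0 at y ∈ {2}; g ≡ 0 at y ∈ ∅; common: ∅.
  x = 6: f ≡ 0 at y ∈ {3}; g ≡ 0 at y ∈ {0, 5}; common: ∅.
Collecting: common zeros = {(0, 4), (3, 0)}, so the count is 2.
Comparison with the Bézout bound: 2 ≤ 2 = deg(f)·deg(g), as expected for curves with no common component (the bound is attained).


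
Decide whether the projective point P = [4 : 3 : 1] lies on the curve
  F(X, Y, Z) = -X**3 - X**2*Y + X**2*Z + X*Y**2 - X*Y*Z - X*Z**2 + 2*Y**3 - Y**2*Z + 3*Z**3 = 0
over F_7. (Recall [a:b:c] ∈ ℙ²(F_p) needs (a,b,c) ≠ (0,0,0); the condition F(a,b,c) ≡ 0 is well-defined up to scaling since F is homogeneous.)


F(4,3,1) ≡ 0 (mod 7); P is on the curve.

Evaluate F(4, 3, 1) term-by-term (mod 7).
  -X**3 ↦ -1·64·1·1 = -64
  -X**2*Y ↦ -1·16·3·1 = -48
  X**2*Z ↦ 1·16·1·1 = 16
  X*Y**2 ↦ 1·4·9·1 = 36
  -X*Y*Z ↦ -1·4·3·1 = -12
  -X*Z**2 ↦ -1·4·1·1 = -4
  2*Y**3 ↦ 2·1·27·1 = 54
  -Y**2*Z ↦ -1·1·9·1 = -9
  3*Z**3 ↦ 3·1·1·1 = 3
Sum: F(4, 3, 1) = (-64) + (-48) + (16) + (36) + (-12) + (-4) + (54) + (-9) + (3) = -28.
Reducing mod 7: -28 ≡ 0 (mod 7).
Since F(a, b, c) ≡ 0 (mod 7), P lies on the curve.


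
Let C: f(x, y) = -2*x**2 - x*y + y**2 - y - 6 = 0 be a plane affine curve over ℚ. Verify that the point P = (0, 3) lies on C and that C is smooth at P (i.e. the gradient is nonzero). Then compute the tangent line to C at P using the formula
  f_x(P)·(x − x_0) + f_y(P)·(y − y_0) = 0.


Tangent line at P: -3*x + 5*y - 15 = 0.

Step 1: f(0, 3) = 0, so P lies on C.
Step 2: partial derivatives
  f_x(x, y) = -4*x - y, f_y(x, y) = -x + 2*y - 1.
  f_x(P) = -3, f_y(P) = 5 (gradient nonzero, so P is smooth).
Step 3: tangent line at P: -3·(x − 0) + 5·(y − 3) = 0.
Expanding: -3*x + 5*y - 15 = 0.


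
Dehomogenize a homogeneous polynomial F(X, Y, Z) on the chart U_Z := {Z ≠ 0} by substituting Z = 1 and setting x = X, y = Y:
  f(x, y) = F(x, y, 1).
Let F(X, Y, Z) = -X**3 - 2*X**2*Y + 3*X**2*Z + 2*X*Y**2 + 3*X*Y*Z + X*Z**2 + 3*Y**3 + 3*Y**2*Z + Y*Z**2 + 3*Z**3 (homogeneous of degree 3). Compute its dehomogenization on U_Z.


f(x, y) = -x**3 - 2*x**2*y + 3*x**2 + 2*x*y**2 + 3*x*y + x + 3*y**3 + 3*y**2 + y + 3

On U_Z we set Z = 1. Each monomial c·X^i·Y^j·Z^k in F becomes c·x^i·y^j·1^k = c·x^i·y^j.
Substituting Z = 1: F(X, Y, 1) = -x**3 - 2*x**2*y + 3*x**2 + 2*x*y**2 + 3*x*y + x + 3*y**3 + 3*y**2 + y + 3.
Note: deg(f) ≤ deg(F) = 3; strict inequality happens when F is divisible by Z (lost terms).


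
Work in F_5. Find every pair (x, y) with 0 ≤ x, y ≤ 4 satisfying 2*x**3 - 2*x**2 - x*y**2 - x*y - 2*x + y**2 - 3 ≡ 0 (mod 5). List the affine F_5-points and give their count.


Affine F_5-points: {(1, 0), (3, 3), (4, 0), (4, 2)}; count = 4.

For each of the 25 pairs (x, y) ∈ F_5², evaluate f(x, y) mod 5. Record the zeros.
  x = 0: [0↦2, 1↦3, 2↦1, 3↦1, 4↦3]  zeros at y ∈ ∅
  x = 1: [0↦0, 1↦4, 2↦3, 3↦2, 4↦1]  zeros at y ∈ {0}
  x = 2: [0↦1, 1↦3, 2↦3, 3↦1, 4↦2]  zeros at y ∈ ∅
  x = 3: [0↦2, 1↦2, 2↦3, 3↦0, 4↦3]  zeros at y ∈ {3}
  x = 4: [0↦0, 1↦3, 2↦0, 3↦1, 4↦1]  zeros at y ∈ {0, 2}
Collecting zeros: affine points = {(1, 0), (3, 3), (4, 0), (4, 2)}.
Total count |C(F_5)_aff| = 4.


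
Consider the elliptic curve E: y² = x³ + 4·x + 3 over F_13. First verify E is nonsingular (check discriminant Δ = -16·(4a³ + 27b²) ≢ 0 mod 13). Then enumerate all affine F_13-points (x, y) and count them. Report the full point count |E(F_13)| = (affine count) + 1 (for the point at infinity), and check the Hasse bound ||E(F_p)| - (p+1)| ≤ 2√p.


Affine points = {(0, 4), (0, 9), (3, 4), (3, 9), (6, 3), (6, 10), (7, 6), (7, 7), (8, 1), (8, 12), (9, 1), (9, 12), (10, 4), (10, 9), (11, 0)}; affine count = 15; |E(F_13)| = 16.

Discriminant check: Δ ∝ 4a³ + 27b² = 4·4³ + 27·3² = 4·64 + 27·9 ≡ 5 (mod 13). Nonzero ⇒ E is nonsingular.
For each x ∈ F_13, compute rhs = x³ + 4·x + 3 mod 13, then count y ∈ F_13 with y² ≡ rhs.
  x = 0: rhs = 3, matching y values: 4, 9 (2 points).
  x = 1: rhs = 8, matching y values: none (0 points).
  x = 2: rhs = 6, matching y values: none (0 points).
  x = 3: rhs = 3, matching y values: 4, 9 (2 points).
  x = 4: rhs = 5, matching y values: none (0 points).
  x = 5: rhs = 5, matching y values: none (0 points).
  x = 6: rhs = 9, matching y values: 3, 10 (2 points).
  x = 7: rhs = 10, matching y values: 6, 7 (2 points).
  x = 8: rhs = 1, matching y values: 1, 12 (2 points).
  x = 9: rhs = 1, matching y values: 1, 12 (2 points).
  x = 10: rhs = 3, matching y values: 4, 9 (2 points).
  x = 11: rhs = 0, matching y values: 0 (1 points).
  x = 12: rhs = 11, matching y values: none (0 points).
Total affine count: 15.
Full point count |E(F_13)| = 15 + 1 = 16.
Hasse bound: |16 − (13+1)| = |2| = 2 ≤ 2√13 ≈ 7.2111 ✓.


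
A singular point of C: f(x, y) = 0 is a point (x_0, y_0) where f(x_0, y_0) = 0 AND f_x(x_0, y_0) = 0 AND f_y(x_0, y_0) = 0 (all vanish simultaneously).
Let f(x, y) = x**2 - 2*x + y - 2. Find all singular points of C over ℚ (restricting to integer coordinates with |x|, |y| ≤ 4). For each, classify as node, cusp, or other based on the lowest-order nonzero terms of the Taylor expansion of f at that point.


No singular points in the scanned grid; C is smooth there.

Compute partial derivatives:
  f_x = 2*x - 2.
  f_y = 1.
f_y = 1 is a nonzero constant, so f_y never vanishes: no point (x, y) can satisfy f = f_x = f_y = 0. In particular no (x, y) ∈ {−4, ..., 4}² is singular; the curve is smooth.


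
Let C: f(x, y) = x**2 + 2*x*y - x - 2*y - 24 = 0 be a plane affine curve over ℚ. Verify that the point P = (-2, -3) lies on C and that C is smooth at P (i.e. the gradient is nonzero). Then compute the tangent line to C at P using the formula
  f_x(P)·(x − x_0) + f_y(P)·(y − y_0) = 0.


Tangent line at P: -11*x - 6*y - 40 = 0.

Step 1: f(-2, -3) = 0, so P lies on C.
Step 2: partial derivatives
  f_x(x, y) = 2*x + 2*y - 1, f_y(x, y) = 2*x - 2.
  f_x(P) = -11, f_y(P) = -6 (gradient nonzero, so P is smooth).
Step 3: tangent line at P: -11·(x − -2) + -6·(y − -3) = 0.
Expanding: -11*x - 6*y - 40 = 0.


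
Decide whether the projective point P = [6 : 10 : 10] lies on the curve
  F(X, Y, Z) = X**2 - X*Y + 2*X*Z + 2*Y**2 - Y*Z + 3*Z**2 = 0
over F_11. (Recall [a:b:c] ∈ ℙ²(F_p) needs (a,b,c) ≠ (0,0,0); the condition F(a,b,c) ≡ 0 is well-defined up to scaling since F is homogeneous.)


F(6,10,10) ≡ 1 (mod 11); P is NOT on the curve.

Evaluate F(6, 10, 10) term-by-term (mod 11).
  X**2 ↦ 1·36·1·1 = 36
  -X*Y ↦ -1·6·10·1 = -60
  2*X*Z ↦ 2·6·1·10 = 120
  2*Y**2 ↦ 2·1·100·1 = 200
  -Y*Z ↦ -1·1·10·10 = -100
  3*Z**2 ↦ 3·1·1·100 = 300
Sum: F(6, 10, 10) = (36) + (-60) + (120) + (200) + (-100) + (300) = 496.
Reducing mod 11: 496 ≡ 1 (mod 11).
Since F(a, b, c) ≡ 1 ≠ 0 (mod 11), P does NOT lie on the curve.


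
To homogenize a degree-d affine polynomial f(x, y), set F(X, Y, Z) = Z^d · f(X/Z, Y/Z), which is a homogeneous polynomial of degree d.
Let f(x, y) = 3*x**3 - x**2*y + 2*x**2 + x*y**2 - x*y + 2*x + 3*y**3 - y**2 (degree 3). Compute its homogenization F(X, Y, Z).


F(X, Y, Z) = 3*X**3 - X**2*Y + 2*X**2*Z + X*Y**2 - X*Y*Z + 2*X*Z**2 + 3*Y**3 - Y**2*Z

deg(f) = 3.
Substitute x = X/Z, y = Y/Z into f, then multiply by Z^3.
  monomial 3·x^3·y^0 ↦ 3·X^3·Y^0·Z^0.
  monomial -1·x^2·y^1 ↦ -1·X^2·Y^1·Z^0.
  monomial 2·x^2·y^0 ↦ 2·X^2·Y^0·Z^1.
  monomial 1·x^1·y^2 ↦ 1·X^1·Y^2·Z^0.
  monomial -1·x^1·y^1 ↦ -1·X^1·Y^1·Z^1.
  monomial 2·x^1·y^0 ↦ 2·X^1·Y^0·Z^2.
  monomial 3·x^0·y^3 ↦ 3·X^0·Y^3·Z^0.
  monomial -1·x^0·y^2 ↦ -1·X^0·Y^2·Z^1.
Collecting: F(X, Y, Z) = 3*X**3 - X**2*Y + 2*X**2*Z + X*Y**2 - X*Y*Z + 2*X*Z**2 + 3*Y**3 - Y**2*Z.


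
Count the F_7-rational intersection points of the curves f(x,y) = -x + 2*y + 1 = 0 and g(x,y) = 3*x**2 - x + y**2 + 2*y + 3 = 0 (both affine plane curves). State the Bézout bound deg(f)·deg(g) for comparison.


Common zeros: ∅; count = 0; Bézout bound = 2.

deg(f) = 1, deg(g) = 2, so Bézout bound = 2.
Scan x ∈ F_7. For each x, list the y ∈ F_7 with f(x, y) ≡ 0 and those with g(x, y) ≡ 0 (mod 7); the common zeros in that column are the intersection.
  x = 0: f ≡ 0 at y ∈ {3}; g ≡ 0 at y ∈ ∅; common: ∅.
  x = 1: f ≡ 0 at y ∈ {0}; g ≡ 0 at y ∈ ∅; common: ∅.
  x = 2: f ≡ 0 at y ∈ {4}; g ≡ 0 at y ∈ {2, 3}; common: ∅.
  x = 3: f ≡ 0 at y ∈ {1}; g ≡ 0 at y ∈ {2, 3}; common: ∅.
  x = 4: f ≡ 0 at y ∈ {5}; g ≡ 0 at y ∈ ∅; common: ∅.
  x = 5: f ≡ 0 at y ∈ {2}; g ≡ 0 at y ∈ ∅; common: ∅.
  x = 6: f ≡ 0 at y ∈ {6}; g ≡ 0 at y ∈ {0, 5}; common: ∅.
Collecting: common zeros = ∅, so the count is 0.
Comparison with the Bézout bound: 0 ≤ 2 = deg(f)·deg(g), as expected for curves with no common component (the affine F_7-count falls short of the bound because intersections may lie at infinity, over extension fields, or carry multiplicity).


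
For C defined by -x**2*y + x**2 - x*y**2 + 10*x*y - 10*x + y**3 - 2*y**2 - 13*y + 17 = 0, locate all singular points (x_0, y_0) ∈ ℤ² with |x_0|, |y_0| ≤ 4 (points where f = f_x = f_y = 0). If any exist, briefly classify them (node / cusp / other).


Singular points: {(3, 2)}; classification: node.

Compute partial derivatives:
  f_x = -2*x*y + 2*x - y**2 + 10*y - 10.
  f_y = -x**2 - 2*x*y + 10*x + 3*y**2 - 4*y - 13.
Scan x_0 ∈ {−4, ..., 4}. For each x_0, f_y(x_0, y) is a polynomial in y; find its integer roots y ∈ {−4, ..., 4}, then test f_x and f at those candidates.
  x = -4: f_y(-4, y) = 3*y**2 + 4*y - 69; no integer root y with |y| ≤ 4.
  x = -3: f_y(-3, y) = 3*y**2 + 2*y - 52; no integer root y with |y| ≤ 4.
  x = -2: f_y(-2, y) = 3*y**2 - 37; no integer root y with |y| ≤ 4.
  x = -1: f_y(-1, y) = 3*y**2 - 2*y - 24; no integer root y with |y| ≤ 4.
  x = 0: f_y(0, y) = 3*y**2 - 4*y - 13; no integer root y with |y| ≤ 4.
  x = 1: f_y(1, y) = 3*y**2 - 6*y - 4; no integer root y with |y| ≤ 4.
  x = 2: f_y(2, y) = 3*y**2 - 8*y + 3; no integer root y with |y| ≤ 4.
  x = 3: f_y(3, y) = 3*y**2 - 10*y + 8; vanishes at y ∈ {2}. (3, 2): f_x = 0, f = 0 — SINGULAR.
  x = 4: f_y(4, y) = 3*y**2 - 12*y + 11; no integer root y with |y| ≤ 4.
Only singular point on the grid: (3, 2).
Classify: substitute x = 3 + u, y = 2 + v and expand: f = -u**2*v - u**2 - u*v**2 + v**3 + v**2.
No constant or linear terms (consistent with a singular point). Quadratic part: -u**2 + v**2. Cubic part: -u**2*v - u*v**2 + v**3.
The quadratic part v**2 - u**2 = (v − u)(v + u) splits into two distinct linear factors, so there are two distinct tangent lines y − 2 = ±(x − 3) — this is a node (ordinary double point).
Classification: node.


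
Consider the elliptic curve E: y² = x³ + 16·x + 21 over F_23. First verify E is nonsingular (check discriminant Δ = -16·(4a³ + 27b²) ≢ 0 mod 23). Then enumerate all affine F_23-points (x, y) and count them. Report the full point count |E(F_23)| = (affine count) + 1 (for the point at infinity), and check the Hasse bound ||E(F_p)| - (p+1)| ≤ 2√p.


Affine points = {(3, 2), (3, 21), (7, 4), (7, 19), (10, 10), (10, 13), (12, 3), (12, 20), (15, 5), (15, 18), (16, 7), (16, 16), (17, 10), (17, 13), (18, 0), (19, 10), (19, 13), (21, 2), (21, 21), (22, 2), (22, 21)}; affine count = 21; |E(F_23)| = 22.

Discriminant check: Δ ∝ 4a³ + 27b² = 4·16³ + 27·21² = 4·4096 + 27·441 ≡ 1 (mod 23). Nonzero ⇒ E is nonsingular.
For each x ∈ F_23, compute rhs = x³ + 16·x + 21 mod 23, then count y ∈ F_23 with y² ≡ rhs.
  x = 0: rhs = 21, matching y values: none (0 points).
  x = 1: rhs = 15, matching y values: none (0 points).
  x = 2: rhs = 15, matching y values: none (0 points).
  x = 3: rhs = 4, matching y values: 2, 21 (2 points).
  x = 4: rhs = 11, matching y values: none (0 points).
  x = 5: rhs = 19, matching y values: none (0 points).
  x = 6: rhs = 11, matching y values: none (0 points).
  x = 7: rhs = 16, matching y values: 4, 19 (2 points).
  x = 8: rhs = 17, matching y values: none (0 points).
  x = 9: rhs = 20, matching y values: none (0 points).
  x = 10: rhs = 8, matching y values: 10, 13 (2 points).
  x = 11: rhs = 10, matching y values: none (0 points).
  x = 12: rhs = 9, matching y values: 3, 20 (2 points).
  x = 13: rhs = 11, matching y values: none (0 points).
  x = 14: rhs = 22, matching y values: none (0 points).
  x = 15: rhs = 2, matching y values: 5, 18 (2 points).
  x = 16: rhs = 3, matching y values: 7, 16 (2 points).
  x = 17: rhs = 8, matching y values: 10, 13 (2 points).
  x = 18: rhs = 0, matching y values: 0 (1 points).
  x = 19: rhs = 8, matching y values: 10, 13 (2 points).
  x = 20: rhs = 15, matching y values: none (0 points).
  x = 21: rhs = 4, matching y values: 2, 21 (2 points).
  x = 22: rhs = 4, matching y values: 2, 21 (2 points).
Total affine count: 21.
Full point count |E(F_23)| = 21 + 1 = 22.
Hasse bound: |22 − (23+1)| = |-2| = 2 ≤ 2√23 ≈ 9.5917 ✓.


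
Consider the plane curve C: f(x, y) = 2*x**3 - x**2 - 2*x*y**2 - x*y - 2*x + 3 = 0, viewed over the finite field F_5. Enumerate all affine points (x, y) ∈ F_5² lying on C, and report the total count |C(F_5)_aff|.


Affine F_5-points: {(2, 1), (4, 1)}; count = 2.

For each of the 25 pairs (x, y) ∈ F_5², evaluate f(x, y) mod 5. Record the zeros.
  x = 0: [0↦3, 1↦3, 2↦3, 3↦3, 4↦3]  zeros at y ∈ ∅
  x = 1: [0↦2, 1↦4, 2↦2, 3↦1, 4↦1]  zeros at y ∈ ∅
  x = 2: [0↦1, 1↦0, 2↦1, 3↦4, 4↦4]  zeros at y ∈ {1}
  x = 3: [0↦2, 1↦3, 2↦2, 3↦4, 4↦4]  zeros at y ∈ ∅
  x = 4: [0↦2, 1↦0, 2↦2, 3↦3, 4↦3]  zeros at y ∈ {1}
Collecting zeros: affine points = {(2, 1), (4, 1)}.
Total count |C(F_5)_aff| = 2.


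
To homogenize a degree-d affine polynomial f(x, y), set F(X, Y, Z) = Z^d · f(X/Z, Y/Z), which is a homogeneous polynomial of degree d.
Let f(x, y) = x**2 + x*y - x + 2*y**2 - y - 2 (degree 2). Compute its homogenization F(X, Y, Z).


F(X, Y, Z) = X**2 + X*Y - X*Z + 2*Y**2 - Y*Z - 2*Z**2

deg(f) = 2.
Substitute x = X/Z, y = Y/Z into f, then multiply by Z^2.
  monomial 1·x^2·y^0 ↦ 1·X^2·Y^0·Z^0.
  monomial 1·x^1·y^1 ↦ 1·X^1·Y^1·Z^0.
  monomial -1·x^1·y^0 ↦ -1·X^1·Y^0·Z^1.
  monomial 2·x^0·y^2 ↦ 2·X^0·Y^2·Z^0.
  monomial -1·x^0·y^1 ↦ -1·X^0·Y^1·Z^1.
  monomial -2·x^0·y^0 ↦ -2·X^0·Y^0·Z^2.
Collecting: F(X, Y, Z) = X**2 + X*Y - X*Z + 2*Y**2 - Y*Z - 2*Z**2.


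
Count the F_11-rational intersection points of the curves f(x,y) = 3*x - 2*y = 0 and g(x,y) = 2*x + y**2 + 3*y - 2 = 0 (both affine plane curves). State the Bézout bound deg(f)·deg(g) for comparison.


Common zeros: ∅; count = 0; Bézout bound = 2.

deg(f) = 1, deg(g) = 2, so Bézout bound = 2.
Scan x ∈ F_11. For each x, list the y ∈ F_11 with f(x, y) ≡ 0 and those with g(x, y) ≡ 0 (mod 11); the common zeros in that column are the intersection.
  x = 0: f ≡ 0 at y ∈ {0}; g ≡ 0 at y ∈ ∅; common: ∅.
  x = 1: f ≡ 0 at y ∈ {7}; g ≡ 0 at y ∈ {0, 8}; common: ∅.
  x = 2: f ≡ 0 at y ∈ {3}; g ≡ 0 at y ∈ {9, 10}; common: ∅.
  x = 3: f ≡ 0 at y ∈ {10}; g ≡ 0 at y ∈ {3, 5}; common: ∅.
  x = 4: f ≡ 0 at y ∈ {6}; g ≡ 0 at y ∈ ∅; common: ∅.
  x = 5: f ≡ 0 at y ∈ {2}; g ≡ 0 at y ∈ ∅; common: ∅.
  x = 6: f ≡ 0 at y ∈ {9}; g ≡ 0 at y ∈ ∅; common: ∅.
  x = 7: f ≡ 0 at y ∈ {5}; g ≡ 0 at y ∈ {2, 6}; common: ∅.
  x = 8: f ≡ 0 at y ∈ {1}; g ≡ 0 at y ∈ ∅; common: ∅.
  x = 9: f ≡ 0 at y ∈ {8}; g ≡ 0 at y ∈ {4}; common: ∅.
  x = 10: f ≡ 0 at y ∈ {4}; g ≡ 0 at y ∈ {1, 7}; common: ∅.
Collecting: common zeros = ∅, so the count is 0.
Comparison with the Bézout bound: 0 ≤ 2 = deg(f)·deg(g), as expected for curves with no common component (the affine F_11-count falls short of the bound because intersections may lie at infinity, over extension fields, or carry multiplicity).


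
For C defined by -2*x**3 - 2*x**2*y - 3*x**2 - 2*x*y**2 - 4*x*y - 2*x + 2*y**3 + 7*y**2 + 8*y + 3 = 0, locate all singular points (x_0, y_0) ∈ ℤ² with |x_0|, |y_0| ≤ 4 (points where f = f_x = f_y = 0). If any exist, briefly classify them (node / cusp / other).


Singular points: {(0, -1)}; classification: node.

Compute partial derivatives:
  f_x = -6*x**2 - 4*x*y - 6*x - 2*y**2 - 4*y - 2.
  f_y = -2*x**2 - 4*x*y - 4*x + 6*y**2 + 14*y + 8.
Scan x_0 ∈ {−4, ..., 4}. For each x_0, f_y(x_0, y) is a polynomial in y; find its integer roots y ∈ {−4, ..., 4}, then test f_x and f at those candidates.
  x = -4: f_y(-4, y) = 6*y**2 + 30*y - 8; no integer root y with |y| ≤ 4.
  x = -3: f_y(-3, y) = 6*y**2 + 26*y + 2; no integer root y with |y| ≤ 4.
  x = -2: f_y(-2, y) = 6*y**2 + 22*y + 8; no integer root y with |y| ≤ 4.
  x = -1: f_y(-1, y) = 6*y**2 + 18*y + 10; no integer root y with |y| ≤ 4.
  x = 0: f_y(0, y) = 6*y**2 + 14*y + 8; vanishes at y ∈ {-1}. (0, -1): f_x = 0, f = 0 — SINGULAR.
  x = 1: f_y(1, y) = 6*y**2 + 10*y + 2; no integer root y with |y| ≤ 4.
  x = 2: f_y(2, y) = 6*y**2 + 6*y - 8; no integer root y with |y| ≤ 4.
  x = 3: f_y(3, y) = 6*y**2 + 2*y - 22; no integer root y with |y| ≤ 4.
  x = 4: f_y(4, y) = 6*y**2 - 2*y - 40; no integer root y with |y| ≤ 4.
Only singular point on the grid: (0, -1).
Classify: substitute x = 0 + u, y = -1 + v and expand: f = -2*u**3 - 2*u**2*v - u**2 - 2*u*v**2 + 2*v**3 + v**2.
No constant or linear terms (consistent with a singular point). Quadratic part: -u**2 + v**2. Cubic part: -2*u**3 - 2*u**2*v - 2*u*v**2 + 2*v**3.
The quadratic part v**2 - u**2 = (v − u)(v + u) splits into two distinct linear factors, so there are two distinct tangent lines y − -1 = ±(x − 0) — this is a node (ordinary double point).
Classification: node.


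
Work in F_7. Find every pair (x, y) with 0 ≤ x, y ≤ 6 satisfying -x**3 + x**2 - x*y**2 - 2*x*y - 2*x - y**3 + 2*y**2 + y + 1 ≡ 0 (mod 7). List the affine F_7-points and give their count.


Affine F_7-points: {(1, 2), (2, 0), (2, 2), (2, 5), (4, 6), (5, 2), (6, 3)}; count = 7.

For each of the 49 pairs (x, y) ∈ F_7², evaluate f(x, y) mod 7. Record the zeros.
  x = 0: [0↦1, 1↦3, 2↦3, 3↦2, 4↦1, 5↦1, 6↦3]  zeros at y ∈ ∅
  x = 1: [0↦6, 1↦5, 2↦0, 3↦6, 4↦3, 5↦6, 6↦2]  zeros at y ∈ {2}
  x = 2: [0↦0, 1↦3, 2↦0, 3↦6, 4↦1, 5↦0, 6↦4]  zeros at y ∈ {0, 2, 5}
  x = 3: [0↦5, 1↦5, 2↦4, 3↦3, 4↦3, 5↦5, 6↦3]  zeros at y ∈ ∅
  x = 4: [0↦1, 1↦5, 2↦6, 3↦5, 4↦3, 5↦1, 6↦0]  zeros at y ∈ {6}
  x = 5: [0↦3, 1↦4, 2↦0, 3↦6, 4↦2, 5↦3, 6↦3]  zeros at y ∈ {2}
  x = 6: [0↦5, 1↦3, 2↦1, 3↦0, 4↦1, 5↦5, 6↦6]  zeros at y ∈ {3}
Collecting zeros: affine points = {(1, 2), (2, 0), (2, 2), (2, 5), (4, 6), (5, 2), (6, 3)}.
Total count |C(F_7)_aff| = 7.


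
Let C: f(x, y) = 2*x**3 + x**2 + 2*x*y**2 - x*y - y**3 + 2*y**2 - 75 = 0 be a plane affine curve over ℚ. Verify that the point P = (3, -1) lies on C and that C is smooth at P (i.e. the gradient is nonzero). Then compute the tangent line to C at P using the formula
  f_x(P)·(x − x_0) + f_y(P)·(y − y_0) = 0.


Tangent line at P: 63*x - 22*y - 211 = 0.

Step 1: f(3, -1) = 0, so P lies on C.
Step 2: partial derivatives
  f_x(x, y) = 6*x**2 + 2*x + 2*y**2 - y, f_y(x, y) = 4*x*y - x - 3*y**2 + 4*y.
  f_x(P) = 63, f_y(P) = -22 (gradient nonzero, so P is smooth).
Step 3: tangent line at P: 63·(x − 3) + -22·(y − -1) = 0.
Expanding: 63*x - 22*y - 211 = 0.


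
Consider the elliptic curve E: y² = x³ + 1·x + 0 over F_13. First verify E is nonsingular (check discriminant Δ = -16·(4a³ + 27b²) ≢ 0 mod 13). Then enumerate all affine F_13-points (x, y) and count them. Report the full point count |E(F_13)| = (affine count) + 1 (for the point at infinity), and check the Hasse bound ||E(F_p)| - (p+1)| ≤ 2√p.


Affine points = {(0, 0), (2, 6), (2, 7), (3, 2), (3, 11), (4, 4), (4, 9), (5, 0), (6, 1), (6, 12), (7, 5), (7, 8), (8, 0), (9, 6), (9, 7), (10, 3), (10, 10), (11, 4), (11, 9)}; affine count = 19; |E(F_13)| = 20.

Discriminant check: Δ ∝ 4a³ + 27b² = 4·1³ + 27·0² = 4·1 + 27·0 ≡ 4 (mod 13). Nonzero ⇒ E is nonsingular.
For each x ∈ F_13, compute rhs = x³ + 1·x + 0 mod 13, then count y ∈ F_13 with y² ≡ rhs.
  x = 0: rhs = 0, matching y values: 0 (1 points).
  x = 1: rhs = 2, matching y values: none (0 points).
  x = 2: rhs = 10, matching y values: 6, 7 (2 points).
  x = 3: rhs = 4, matching y values: 2, 11 (2 points).
  x = 4: rhs = 3, matching y values: 4, 9 (2 points).
  x = 5: rhs = 0, matching y values: 0 (1 points).
  x = 6: rhs = 1, matching y values: 1, 12 (2 points).
  x = 7: rhs = 12, matching y values: 5, 8 (2 points).
  x = 8: rhs = 0, matching y values: 0 (1 points).
  x = 9: rhs = 10, matching y values: 6, 7 (2 points).
  x = 10: rhs = 9, matching y values: 3, 10 (2 points).
  x = 11: rhs = 3, matching y values: 4, 9 (2 points).
  x = 12: rhs = 11, matching y values: none (0 points).
Total affine count: 19.
Full point count |E(F_13)| = 19 + 1 = 20.
Hasse bound: |20 − (13+1)| = |6| = 6 ≤ 2√13 ≈ 7.2111 ✓.


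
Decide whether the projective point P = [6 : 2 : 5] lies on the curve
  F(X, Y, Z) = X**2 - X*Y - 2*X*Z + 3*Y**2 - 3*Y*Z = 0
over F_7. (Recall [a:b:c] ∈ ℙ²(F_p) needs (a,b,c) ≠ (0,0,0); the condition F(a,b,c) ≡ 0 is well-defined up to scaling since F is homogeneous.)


F(6,2,5) ≡ 2 (mod 7); P is NOT on the curve.

Evaluate F(6, 2, 5) term-by-term (mod 7).
  X**2 ↦ 1·36·1·1 = 36
  -X*Y ↦ -1·6·2·1 = -12
  -2*X*Z ↦ -2·6·1·5 = -60
  3*Y**2 ↦ 3·1·4·1 = 12
  -3*Y*Z ↦ -3·1·2·5 = -30
Sum: F(6, 2, 5) = (36) + (-12) + (-60) + (12) + (-30) = -54.
Reducing mod 7: -54 ≡ 2 (mod 7).
Since F(a, b, c) ≡ 2 ≠ 0 (mod 7), P does NOT lie on the curve.


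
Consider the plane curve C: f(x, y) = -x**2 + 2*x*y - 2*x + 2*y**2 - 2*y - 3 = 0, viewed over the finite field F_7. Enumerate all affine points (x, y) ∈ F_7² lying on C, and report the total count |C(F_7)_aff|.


Affine F_7-points: {(0, 4), (2, 1), (2, 5), (4, 2), (5, 1), (5, 2), (6, 4), (6, 5)}; count = 8.

For each of the 49 pairs (x, y) ∈ F_7², evaluate f(x, y) mod 7. Record the zeros.
  x = 0: [0↦4, 1↦4, 2↦1, 3↦2, 4↦0, 5↦2, 6↦1]  zeros at y ∈ {4}
  x = 1: [0↦1, 1↦3, 2↦2, 3↦5, 4↦5, 5↦2, 6↦3]  zeros at y ∈ ∅
  x = 2: [0↦3, 1↦0, 2↦1, 3↦6, 4↦1, 5↦0, 6↦3]  zeros at y ∈ {1, 5}
  x = 3: [0↦3, 1↦2, 2↦5, 3↦5, 4↦2, 5↦3, 6↦1]  zeros at y ∈ ∅
  x = 4: [0↦1, 1↦2, 2↦0, 3↦2, 4↦1, 5↦4, 6↦4]  zeros at y ∈ {2}
  x = 5: [0↦4, 1↦0, 2↦0, 3↦4, 4↦5, 5↦3, 6↦5]  zeros at y ∈ {1, 2}
  x = 6: [0↦5, 1↦3, 2↦5, 3↦4, 4↦0, 5↦0, 6↦4]  zeros at y ∈ {4, 5}
Collecting zeros: affine points = {(0, 4), (2, 1), (2, 5), (4, 2), (5, 1), (5, 2), (6, 4), (6, 5)}.
Total count |C(F_7)_aff| = 8.


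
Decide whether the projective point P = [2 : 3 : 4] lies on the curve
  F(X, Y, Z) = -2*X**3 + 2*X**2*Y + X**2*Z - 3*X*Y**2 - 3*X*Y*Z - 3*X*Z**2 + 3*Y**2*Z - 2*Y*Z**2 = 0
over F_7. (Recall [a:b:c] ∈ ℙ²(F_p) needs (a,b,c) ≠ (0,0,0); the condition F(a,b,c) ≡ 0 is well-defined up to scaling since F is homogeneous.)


F(2,3,4) ≡ 3 (mod 7); P is NOT on the curve.

Evaluate F(2, 3, 4) term-by-term (mod 7).
  -2*X**3 ↦ -2·8·1·1 = -16
  2*X**2*Y ↦ 2·4·3·1 = 24
  X**2*Z ↦ 1·4·1·4 = 16
  -3*X*Y**2 ↦ -3·2·9·1 = -54
  -3*X*Y*Z ↦ -3·2·3·4 = -72
  -3*X*Z**2 ↦ -3·2·1·16 = -96
  3*Y**2*Z ↦ 3·1·9·4 = 108
  -2*Y*Z**2 ↦ -2·1·3·16 = -96
Sum: F(2, 3, 4) = (-16) + (24) + (16) + (-54) + (-72) + (-96) + (108) + (-96) = -186.
Reducing mod 7: -186 ≡ 3 (mod 7).
Since F(a, b, c) ≡ 3 ≠ 0 (mod 7), P does NOT lie on the curve.


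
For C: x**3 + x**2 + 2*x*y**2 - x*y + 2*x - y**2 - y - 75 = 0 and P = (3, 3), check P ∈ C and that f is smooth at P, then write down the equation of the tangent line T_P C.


Tangent line at P: 50*x + 26*y - 228 = 0.

Step 1: f(3, 3) = 0, so P lies on C.
Step 2: partial derivatives
  f_x(x, y) = 3*x**2 + 2*x + 2*y**2 - y + 2, f_y(x, y) = 4*x*y - x - 2*y - 1.
  f_x(P) = 50, f_y(P) = 26 (gradient nonzero, so P is smooth).
Step 3: tangent line at P: 50·(x − 3) + 26·(y − 3) = 0.
Expanding: 50*x + 26*y - 228 = 0.


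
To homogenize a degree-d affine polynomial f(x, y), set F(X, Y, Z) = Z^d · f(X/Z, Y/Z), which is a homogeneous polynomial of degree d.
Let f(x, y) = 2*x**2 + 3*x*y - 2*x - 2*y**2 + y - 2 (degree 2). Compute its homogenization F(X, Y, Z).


F(X, Y, Z) = 2*X**2 + 3*X*Y - 2*X*Z - 2*Y**2 + Y*Z - 2*Z**2

deg(f) = 2.
Substitute x = X/Z, y = Y/Z into f, then multiply by Z^2.
  monomial 2·x^2·y^0 ↦ 2·X^2·Y^0·Z^0.
  monomial 3·x^1·y^1 ↦ 3·X^1·Y^1·Z^0.
  monomial -2·x^1·y^0 ↦ -2·X^1·Y^0·Z^1.
  monomial -2·x^0·y^2 ↦ -2·X^0·Y^2·Z^0.
  monomial 1·x^0·y^1 ↦ 1·X^0·Y^1·Z^1.
  monomial -2·x^0·y^0 ↦ -2·X^0·Y^0·Z^2.
Collecting: F(X, Y, Z) = 2*X**2 + 3*X*Y - 2*X*Z - 2*Y**2 + Y*Z - 2*Z**2.


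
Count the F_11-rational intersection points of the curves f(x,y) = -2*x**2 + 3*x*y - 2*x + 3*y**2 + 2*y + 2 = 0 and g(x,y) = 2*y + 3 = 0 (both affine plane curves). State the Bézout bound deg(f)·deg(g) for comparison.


Common zeros: {(1, 4), (4, 4)}; count = 2; Bézout bound = 2.

deg(f) = 2, deg(g) = 1, so Bézout bound = 2.
Scan x ∈ F_11. For each x, list the y ∈ F_11 with f(x, y) ≡ 0 and those with g(x, y) ≡ 0 (mod 11); the common zeros in that column are the intersection.
  x = 0: f ≡ 0 at y ∈ ∅; g ≡ 0 at y ∈ {4}; common: ∅.
  x = 1: f ≡ 0 at y ∈ {4, 9}; g ≡ 0 at y ∈ {4}; common: {4}.
  x = 2: f ≡ 0 at y ∈ ∅; g ≡ 0 at y ∈ {4}; common: ∅.
  x = 3: f ≡ 0 at y ∈ {0}; g ≡ 0 at y ∈ {4}; common: ∅.
  x = 4: f ≡ 0 at y ∈ {4, 6}; g ≡ 0 at y ∈ {4}; common: {4}.
  x = 5: f ≡ 0 at y ∈ ∅; g ≡ 0 at y ∈ {4}; common: ∅.
  x = 6: f ≡ 0 at y ∈ {9, 10}; g ≡ 0 at y ∈ {4}; common: ∅.
  x = 7: f ≡ 0 at y ∈ {0, 7}; g ≡ 0 at y ∈ {4}; common: ∅.
  x = 8: f ≡ 0 at y ∈ {7, 10}; g ≡ 0 at y ∈ {4}; common: ∅.
  x = 9: f ≡ 0 at y ∈ ∅; g ≡ 0 at y ∈ {4}; common: ∅.
  x = 10: f ≡ 0 at y ∈ ∅; g ≡ 0 at y ∈ {4}; common: ∅.
Collecting: common zeros = {(1, 4), (4, 4)}, so the count is 2.
Comparison with the Bézout bound: 2 ≤ 2 = deg(f)·deg(g), as expected for curves with no common component (the bound is attained).


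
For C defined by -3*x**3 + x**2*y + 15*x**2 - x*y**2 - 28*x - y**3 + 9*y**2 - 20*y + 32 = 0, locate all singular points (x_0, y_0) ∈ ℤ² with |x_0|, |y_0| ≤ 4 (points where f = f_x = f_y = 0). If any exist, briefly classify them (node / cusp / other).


Singular points: {(2, 2)}; classification: node.

Compute partial derivatives:
  f_x = -9*x**2 + 2*x*y + 30*x - y**2 - 28.
  f_y = x**2 - 2*x*y - 3*y**2 + 18*y - 20.
Scan x_0 ∈ {−4, ..., 4}. For each x_0, f_y(x_0, y) is a polynomial in y; find its integer roots y ∈ {−4, ..., 4}, then test f_x and f at those candidates.
  x = -4: f_y(-4, y) = -3*y**2 + 26*y - 4; no integer root y with |y| ≤ 4.
  x = -3: f_y(-3, y) = -3*y**2 + 24*y - 11; no integer root y with |y| ≤ 4.
  x = -2: f_y(-2, y) = -3*y**2 + 22*y - 16; no integer root y with |y| ≤ 4.
  x = -1: f_y(-1, y) = -3*y**2 + 20*y - 19; no integer root y with |y| ≤ 4.
  x = 0: f_y(0, y) = -3*y**2 + 18*y - 20; no integer root y with |y| ≤ 4.
  x = 1: f_y(1, y) = -3*y**2 + 16*y - 19; no integer root y with |y| ≤ 4.
  x = 2: f_y(2, y) = -3*y**2 + 14*y - 16; vanishes at y ∈ {2}. (2, 2): f_x = 0, f = 0 — SINGULAR.
  x = 3: f_y(3, y) = -3*y**2 + 12*y - 11; no integer root y with |y| ≤ 4.
  x = 4: f_y(4, y) = -3*y**2 + 10*y - 4; no integer root y with |y| ≤ 4.
Only singular point on the grid: (2, 2).
Classify: substitute x = 2 + u, y = 2 + v and expand: f = -3*u**3 + u**2*v - u**2 - u*v**2 - v**3 + v**2.
No constant or linear terms (consistent with a singular point). Quadratic part: -u**2 + v**2. Cubic part: -3*u**3 + u**2*v - u*v**2 - v**3.
The quadratic part v**2 - u**2 = (v − u)(v + u) splits into two distinct linear factors, so there are two distinct tangent lines y − 2 = ±(x − 2) — this is a node (ordinary double point).
Classification: node.


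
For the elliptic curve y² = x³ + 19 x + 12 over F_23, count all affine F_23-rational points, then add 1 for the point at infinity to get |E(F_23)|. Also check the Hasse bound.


Affine points = {(0, 9), (0, 14), (1, 3), (1, 20), (2, 9), (2, 14), (3, 2), (3, 21), (5, 5), (5, 18), (8, 3), (8, 20), (10, 11), (10, 12), (12, 6), (12, 17), (13, 8), (13, 15), (14, 3), (14, 20), (17, 2), (17, 21), (21, 9), (21, 14)}; affine count = 24; |E(F_23)| = 25.

Discriminant check: Δ ∝ 4a³ + 27b² = 4·19³ + 27·12² = 4·6859 + 27·144 ≡ 21 (mod 23). Nonzero ⇒ E is nonsingular.
For each x ∈ F_23, compute rhs = x³ + 19·x + 12 mod 23, then count y ∈ F_23 with y² ≡ rhs.
  x = 0: rhs = 12, matching y values: 9, 14 (2 points).
  x = 1: rhs = 9, matching y values: 3, 20 (2 points).
  x = 2: rhs = 12, matching y values: 9, 14 (2 points).
  x = 3: rhs = 4, matching y values: 2, 21 (2 points).
  x = 4: rhs = 14, matching y values: none (0 points).
  x = 5: rhs = 2, matching y values: 5, 18 (2 points).
  x = 6: rhs = 20, matching y values: none (0 points).
  x = 7: rhs = 5, matching y values: none (0 points).
  x = 8: rhs = 9, matching y values: 3, 20 (2 points).
  x = 9: rhs = 15, matching y values: none (0 points).
  x = 10: rhs = 6, matching y values: 11, 12 (2 points).
  x = 11: rhs = 11, matching y values: none (0 points).
  x = 12: rhs = 13, matching y values: 6, 17 (2 points).
  x = 13: rhs = 18, matching y values: 8, 15 (2 points).
  x = 14: rhs = 9, matching y values: 3, 20 (2 points).
  x = 15: rhs = 15, matching y values: none (0 points).
  x = 16: rhs = 19, matching y values: none (0 points).
  x = 17: rhs = 4, matching y values: 2, 21 (2 points).
  x = 18: rhs = 22, matching y values: none (0 points).
  x = 19: rhs = 10, matching y values: none (0 points).
  x = 20: rhs = 20, matching y values: none (0 points).
  x = 21: rhs = 12, matching y values: 9, 14 (2 points).
  x = 22: rhs = 15, matching y values: none (0 points).
Total affine count: 24.
Full point count |E(F_23)| = 24 + 1 = 25.
Hasse bound: |25 − (23+1)| = |1| = 1 ≤ 2√23 ≈ 9.5917 ✓.


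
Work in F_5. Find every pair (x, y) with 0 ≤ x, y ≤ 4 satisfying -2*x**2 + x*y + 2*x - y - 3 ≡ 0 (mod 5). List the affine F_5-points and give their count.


Affine F_5-points: {(0, 2), (2, 2), (3, 0), (4, 4)}; count = 4.

For each of the 25 pairs (x, y) ∈ F_5², evaluate f(x, y) mod 5. Record the zeros.
  x = 0: [0↦2, 1↦1, 2↦0, 3↦4, 4↦3]  zeros at y ∈ {2}
  x = 1: [0↦2, 1↦2, 2↦2, 3↦2, 4↦2]  zeros at y ∈ ∅
  x = 2: [0↦3, 1↦4, 2↦0, 3↦1, 4↦2]  zeros at y ∈ {2}
  x = 3: [0↦0, 1↦2, 2↦4, 3↦1, 4↦3]  zeros at y ∈ {0}
  x = 4: [0↦3, 1↦1, 2↦4, 3↦2, 4↦0]  zeros at y ∈ {4}
Collecting zeros: affine points = {(0, 2), (2, 2), (3, 0), (4, 4)}.
Total count |C(F_5)_aff| = 4.


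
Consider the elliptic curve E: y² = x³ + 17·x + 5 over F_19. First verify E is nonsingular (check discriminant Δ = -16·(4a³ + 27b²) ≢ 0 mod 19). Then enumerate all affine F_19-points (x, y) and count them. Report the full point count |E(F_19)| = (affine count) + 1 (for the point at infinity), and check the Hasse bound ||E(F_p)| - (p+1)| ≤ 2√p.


Affine points = {(0, 9), (0, 10), (1, 2), (1, 17), (2, 3), (2, 16), (3, 8), (3, 11), (4, 2), (4, 17), (5, 5), (5, 14), (6, 0), (7, 7), (7, 12), (8, 8), (8, 11), (10, 4), (10, 15), (14, 2), (14, 17), (15, 5), (15, 14), (17, 1), (17, 18), (18, 5), (18, 14)}; affine count = 27; |E(F_19)| = 28.

Discriminant check: Δ ∝ 4a³ + 27b² = 4·17³ + 27·5² = 4·4913 + 27·25 ≡ 16 (mod 19). Nonzero ⇒ E is nonsingular.
For each x ∈ F_19, compute rhs = x³ + 17·x + 5 mod 19, then count y ∈ F_19 with y² ≡ rhs.
  x = 0: rhs = 5, matching y values: 9, 10 (2 points).
  x = 1: rhs = 4, matching y values: 2, 17 (2 points).
  x = 2: rhs = 9, matching y values: 3, 16 (2 points).
  x = 3: rhs = 7, matching y values: 8, 11 (2 points).
  x = 4: rhs = 4, matching y values: 2, 17 (2 points).
  x = 5: rhs = 6, matching y values: 5, 14 (2 points).
  x = 6: rhs = 0, matching y values: 0 (1 points).
  x = 7: rhs = 11, matching y values: 7, 12 (2 points).
  x = 8: rhs = 7, matching y values: 8, 11 (2 points).
  x = 9: rhs = 13, matching y values: none (0 points).
  x = 10: rhs = 16, matching y values: 4, 15 (2 points).
  x = 11: rhs = 3, matching y values: none (0 points).
  x = 12: rhs = 18, matching y values: none (0 points).
  x = 13: rhs = 10, matching y values: none (0 points).
  x = 14: rhs = 4, matching y values: 2, 17 (2 points).
  x = 15: rhs = 6, matching y values: 5, 14 (2 points).
  x = 16: rhs = 3, matching y values: none (0 points).
  x = 17: rhs = 1, matching y values: 1, 18 (2 points).
  x = 18: rhs = 6, matching y values: 5, 14 (2 points).
Total affine count: 27.
Full point count |E(F_19)| = 27 + 1 = 28.
Hasse bound: |28 − (19+1)| = |8| = 8 ≤ 2√19 ≈ 8.7178 ✓.


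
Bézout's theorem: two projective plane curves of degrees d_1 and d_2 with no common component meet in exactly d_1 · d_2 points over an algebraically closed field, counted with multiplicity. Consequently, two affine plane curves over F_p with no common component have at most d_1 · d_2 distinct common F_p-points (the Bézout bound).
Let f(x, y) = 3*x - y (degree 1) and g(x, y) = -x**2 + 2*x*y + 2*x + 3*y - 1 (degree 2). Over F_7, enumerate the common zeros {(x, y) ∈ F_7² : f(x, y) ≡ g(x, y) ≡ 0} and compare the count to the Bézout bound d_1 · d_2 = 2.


Common zeros: {(3, 2), (6, 4)}; count = 2; Bézout bound = 2.

deg(f) = 1, deg(g) = 2, so Bézout bound = 2.
Scan x ∈ F_7. For each x, list the y ∈ F_7 with f(x, y) ≡ 0 and those with g(x, y) ≡ 0 (mod 7); the common zeros in that column are the intersection.
  x = 0: f ≡ 0 at y ∈ {0}; g ≡ 0 at y ∈ {5}; common: ∅.
  x = 1: f ≡ 0 at y ∈ {3}; g ≡ 0 at y ∈ {0}; common: ∅.
  x = 2: f ≡ 0 at y ∈ {6}; g ≡ 0 at y ∈ ∅; common: ∅.
  x = 3: f ≡ 0 at y ∈ {2}; g ≡ 0 at y ∈ {2}; common: {2}.
  x = 4: f ≡ 0 at y ∈ {5}; g ≡ 0 at y ∈ {4}; common: ∅.
  x = 5: f ≡ 0 at y ∈ {1}; g ≡ 0 at y ∈ {5}; common: ∅.
  x = 6: f ≡ 0 at y ∈ {4}; g ≡ 0 at y ∈ {4}; common: {4}.
Collecting: common zeros = {(3, 2), (6, 4)}, so the count is 2.
Comparison with the Bézout bound: 2 ≤ 2 = deg(f)·deg(g), as expected for curves with no common component (the bound is attained).


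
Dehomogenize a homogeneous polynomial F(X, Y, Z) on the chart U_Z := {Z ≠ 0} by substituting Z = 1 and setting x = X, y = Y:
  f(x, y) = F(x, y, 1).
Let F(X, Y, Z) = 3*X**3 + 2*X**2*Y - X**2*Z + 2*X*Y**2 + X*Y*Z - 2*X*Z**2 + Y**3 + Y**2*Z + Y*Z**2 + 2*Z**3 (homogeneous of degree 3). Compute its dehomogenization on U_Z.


f(x, y) = 3*x**3 + 2*x**2*y - x**2 + 2*x*y**2 + x*y - 2*x + y**3 + y**2 + y + 2

On U_Z we set Z = 1. Each monomial c·X^i·Y^j·Z^k in F becomes c·x^i·y^j·1^k = c·x^i·y^j.
Substituting Z = 1: F(X, Y, 1) = 3*x**3 + 2*x**2*y - x**2 + 2*x*y**2 + x*y - 2*x + y**3 + y**2 + y + 2.
Note: deg(f) ≤ deg(F) = 3; strict inequality happens when F is divisible by Z (lost terms).
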